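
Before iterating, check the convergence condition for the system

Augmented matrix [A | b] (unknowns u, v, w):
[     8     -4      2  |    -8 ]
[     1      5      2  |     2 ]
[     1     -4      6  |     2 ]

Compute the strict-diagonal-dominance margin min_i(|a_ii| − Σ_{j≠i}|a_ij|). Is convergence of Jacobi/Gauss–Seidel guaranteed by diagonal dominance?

1

row 1: |8| − (4+2) = 2
row 2: |5| − (1+2) = 2
row 3: |6| − (1+4) = 1
minimum over rows = 1 → strictly diagonally dominant (convergence guaranteed)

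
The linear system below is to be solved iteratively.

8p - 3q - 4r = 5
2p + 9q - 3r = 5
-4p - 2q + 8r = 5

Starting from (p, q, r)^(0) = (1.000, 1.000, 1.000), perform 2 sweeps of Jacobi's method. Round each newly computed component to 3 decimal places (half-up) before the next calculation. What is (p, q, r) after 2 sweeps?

Iteration 1:
  p = (5 - (-3)·1.000 - (-4)·1.000) / (8) = 1.500
  q = (5 - (2)·1.000 - (-3)·1.000) / (9) = 0.667
  r = (5 - (-4)·1.000 - (-2)·1.000) / (8) = 1.375
Iteration 2:
  p = (5 - (-3)·0.667 - (-4)·1.375) / (8) = 1.563
  q = (5 - (2)·1.500 - (-3)·1.375) / (9) = 0.681
  r = (5 - (-4)·1.500 - (-2)·0.667) / (8) = 1.542

(1.563, 0.681, 1.542)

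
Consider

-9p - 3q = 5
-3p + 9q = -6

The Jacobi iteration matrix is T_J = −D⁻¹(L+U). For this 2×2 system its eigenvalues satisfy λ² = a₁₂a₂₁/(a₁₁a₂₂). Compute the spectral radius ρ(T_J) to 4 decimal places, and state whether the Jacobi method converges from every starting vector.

a₁₂a₂₁/(a₁₁a₂₂) = (-3)·(-3) / ((-9)·(9)) = -0.111111
ρ = √|-0.111111| = √0.111111 = 0.3333
ρ < 1, so Jacobi converges

0.3333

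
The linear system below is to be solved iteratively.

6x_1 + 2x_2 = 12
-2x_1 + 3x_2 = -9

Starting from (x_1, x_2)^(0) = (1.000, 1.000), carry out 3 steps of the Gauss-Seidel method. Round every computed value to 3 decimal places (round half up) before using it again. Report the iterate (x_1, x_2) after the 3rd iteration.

Iteration 1:
  x_1 = (12 - (2)·1.000) / (6) = 1.667
  x_2 = (-9 - (-2)·1.667) / (3) = -1.889
Iteration 2:
  x_1 = (12 - (2)·-1.889) / (6) = 2.630
  x_2 = (-9 - (-2)·2.630) / (3) = -1.247
Iteration 3:
  x_1 = (12 - (2)·-1.247) / (6) = 2.416
  x_2 = (-9 - (-2)·2.416) / (3) = -1.389

(2.416, -1.389)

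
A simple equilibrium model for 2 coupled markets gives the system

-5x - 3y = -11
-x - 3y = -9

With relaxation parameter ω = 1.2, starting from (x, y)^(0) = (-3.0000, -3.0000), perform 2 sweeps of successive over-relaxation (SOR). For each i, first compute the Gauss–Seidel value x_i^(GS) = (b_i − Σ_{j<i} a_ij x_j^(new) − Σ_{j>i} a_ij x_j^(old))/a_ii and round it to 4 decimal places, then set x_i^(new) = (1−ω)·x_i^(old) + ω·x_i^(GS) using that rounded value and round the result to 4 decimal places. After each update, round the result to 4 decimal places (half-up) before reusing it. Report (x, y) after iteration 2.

Iteration 1:
  x: GS value = (-11 - (-3)·-3.0000) / (-5) = 4.0000;  x ← (1−ω)·-3.0000 + ω·4.0000 = 5.4000
  y: GS value = (-9 - (-1)·5.4000) / (-3) = 1.2000;  y ← (1−ω)·-3.0000 + ω·1.2000 = 2.0400
Iteration 2:
  x: GS value = (-11 - (-3)·2.0400) / (-5) = 0.9760;  x ← (1−ω)·5.4000 + ω·0.9760 = 0.0912
  y: GS value = (-9 - (-1)·0.0912) / (-3) = 2.9696;  y ← (1−ω)·2.0400 + ω·2.9696 = 3.1555

(0.0912, 3.1555)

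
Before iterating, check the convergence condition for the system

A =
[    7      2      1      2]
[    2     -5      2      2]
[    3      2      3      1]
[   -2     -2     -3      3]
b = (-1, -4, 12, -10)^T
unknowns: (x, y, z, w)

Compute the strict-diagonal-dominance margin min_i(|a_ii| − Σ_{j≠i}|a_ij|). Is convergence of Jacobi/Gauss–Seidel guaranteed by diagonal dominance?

-4

row 1: |7| − (2+1+2) = 2
row 2: |-5| − (2+2+2) = -1
row 3: |3| − (3+2+1) = -3
row 4: |3| − (2+2+3) = -4
minimum over rows = -4 → not strictly diagonally dominant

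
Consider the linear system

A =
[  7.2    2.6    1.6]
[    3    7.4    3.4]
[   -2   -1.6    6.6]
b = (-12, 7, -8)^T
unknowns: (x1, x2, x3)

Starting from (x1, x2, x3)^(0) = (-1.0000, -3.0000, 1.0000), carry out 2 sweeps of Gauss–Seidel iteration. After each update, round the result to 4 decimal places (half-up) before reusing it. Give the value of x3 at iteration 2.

-1.1866

Iteration 1:
  x1 = (-12 - (2.6)·-3.0000 - (1.6)·1.0000) / (7.2) = -0.8056
  x2 = (7 - (3)·-0.8056 - (3.4)·1.0000) / (7.4) = 0.8131
  x3 = (-8 - (-2)·-0.8056 - (-1.6)·0.8131) / (6.6) = -1.2591
Iteration 2:
  x1 = (-12 - (2.6)·0.8131 - (1.6)·-1.2591) / (7.2) = -1.6805
  x2 = (7 - (3)·-1.6805 - (3.4)·-1.2591) / (7.4) = 2.2057
  x3 = (-8 - (-2)·-1.6805 - (-1.6)·2.2057) / (6.6) = -1.1866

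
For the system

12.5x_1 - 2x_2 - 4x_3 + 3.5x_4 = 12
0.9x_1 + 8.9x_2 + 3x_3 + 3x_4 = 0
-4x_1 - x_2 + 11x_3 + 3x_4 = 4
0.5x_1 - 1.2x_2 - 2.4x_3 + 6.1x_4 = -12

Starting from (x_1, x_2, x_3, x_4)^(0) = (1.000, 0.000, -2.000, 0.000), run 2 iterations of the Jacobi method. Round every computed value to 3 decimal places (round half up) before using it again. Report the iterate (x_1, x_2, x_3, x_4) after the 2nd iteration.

Iteration 1:
  x_1 = (12 - (-2)·0.000 - (-4)·-2.000 - (3.5)·0.000) / (12.5) = 0.320
  x_2 = (0 - (0.9)·1.000 - (3)·-2.000 - (3)·0.000) / (8.9) = 0.573
  x_3 = (4 - (-4)·1.000 - (-1)·0.000 - (3)·0.000) / (11) = 0.727
  x_4 = (-12 - (0.5)·1.000 - (-1.2)·0.000 - (-2.4)·-2.000) / (6.1) = -2.836
Iteration 2:
  x_1 = (12 - (-2)·0.573 - (-4)·0.727 - (3.5)·-2.836) / (12.5) = 2.078
  x_2 = (0 - (0.9)·0.320 - (3)·0.727 - (3)·-2.836) / (8.9) = 0.679
  x_3 = (4 - (-4)·0.320 - (-1)·0.573 - (3)·-2.836) / (11) = 1.306
  x_4 = (-12 - (0.5)·0.320 - (-1.2)·0.573 - (-2.4)·0.727) / (6.1) = -1.595

(2.078, 0.679, 1.306, -1.595)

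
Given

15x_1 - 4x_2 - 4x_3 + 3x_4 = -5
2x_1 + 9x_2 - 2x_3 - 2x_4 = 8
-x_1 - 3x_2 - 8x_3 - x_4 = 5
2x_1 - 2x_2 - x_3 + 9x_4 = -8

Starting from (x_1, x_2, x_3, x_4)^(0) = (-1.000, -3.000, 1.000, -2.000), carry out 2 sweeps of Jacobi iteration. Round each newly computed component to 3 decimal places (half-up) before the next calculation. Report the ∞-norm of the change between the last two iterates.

1.622

Iteration 1:
  x_1 = (-5 - (-4)·-3.000 - (-4)·1.000 - (3)·-2.000) / (15) = -0.467
  x_2 = (8 - (2)·-1.000 - (-2)·1.000 - (-2)·-2.000) / (9) = 0.889
  x_3 = (5 - (-1)·-1.000 - (-3)·-3.000 - (-1)·-2.000) / (-8) = 0.875
  x_4 = (-8 - (2)·-1.000 - (-2)·-3.000 - (-1)·1.000) / (9) = -1.222
Iteration 2:
  x_1 = (-5 - (-4)·0.889 - (-4)·0.875 - (3)·-1.222) / (15) = 0.381
  x_2 = (8 - (2)·-0.467 - (-2)·0.875 - (-2)·-1.222) / (9) = 0.916
  x_3 = (5 - (-1)·-0.467 - (-3)·0.889 - (-1)·-1.222) / (-8) = -0.747
  x_4 = (-8 - (2)·-0.467 - (-2)·0.889 - (-1)·0.875) / (9) = -0.490
Change: (0.848, 0.027, -1.622, 0.732) → max |·| = 1.622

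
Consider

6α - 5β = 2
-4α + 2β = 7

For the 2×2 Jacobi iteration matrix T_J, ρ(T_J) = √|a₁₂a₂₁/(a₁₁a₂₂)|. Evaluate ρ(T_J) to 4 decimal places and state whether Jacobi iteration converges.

1.2910

a₁₂a₂₁/(a₁₁a₂₂) = (-5)·(-4) / ((6)·(2)) = 1.666667
ρ = √|1.666667| = √1.666667 = 1.2910
ρ > 1, so Jacobi diverges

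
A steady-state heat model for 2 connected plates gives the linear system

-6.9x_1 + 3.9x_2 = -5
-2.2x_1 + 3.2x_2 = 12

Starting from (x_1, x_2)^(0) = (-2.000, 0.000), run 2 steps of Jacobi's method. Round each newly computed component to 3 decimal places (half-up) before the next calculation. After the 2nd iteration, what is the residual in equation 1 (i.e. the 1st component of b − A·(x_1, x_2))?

-7.305

Iteration 1:
  x_1 = (-5 - (3.9)·0.000) / (-6.9) = 0.725
  x_2 = (12 - (-2.2)·-2.000) / (3.2) = 2.375
Iteration 2:
  x_1 = (-5 - (3.9)·2.375) / (-6.9) = 2.067
  x_2 = (12 - (-2.2)·0.725) / (3.2) = 4.248
Residual b − A·x = (-7.305, 2.954)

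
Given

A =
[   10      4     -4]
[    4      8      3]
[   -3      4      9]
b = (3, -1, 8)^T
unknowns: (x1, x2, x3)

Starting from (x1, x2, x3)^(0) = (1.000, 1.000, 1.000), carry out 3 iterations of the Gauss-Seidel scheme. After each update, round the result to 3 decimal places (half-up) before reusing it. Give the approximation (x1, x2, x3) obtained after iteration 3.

Iteration 1:
  x1 = (3 - (4)·1.000 - (-4)·1.000) / (10) = 0.300
  x2 = (-1 - (4)·0.300 - (3)·1.000) / (8) = -0.650
  x3 = (8 - (-3)·0.300 - (4)·-0.650) / (9) = 1.278
Iteration 2:
  x1 = (3 - (4)·-0.650 - (-4)·1.278) / (10) = 1.071
  x2 = (-1 - (4)·1.071 - (3)·1.278) / (8) = -1.140
  x3 = (8 - (-3)·1.071 - (4)·-1.140) / (9) = 1.753
Iteration 3:
  x1 = (3 - (4)·-1.140 - (-4)·1.753) / (10) = 1.457
  x2 = (-1 - (4)·1.457 - (3)·1.753) / (8) = -1.511
  x3 = (8 - (-3)·1.457 - (4)·-1.511) / (9) = 2.046

(1.457, -1.511, 2.046)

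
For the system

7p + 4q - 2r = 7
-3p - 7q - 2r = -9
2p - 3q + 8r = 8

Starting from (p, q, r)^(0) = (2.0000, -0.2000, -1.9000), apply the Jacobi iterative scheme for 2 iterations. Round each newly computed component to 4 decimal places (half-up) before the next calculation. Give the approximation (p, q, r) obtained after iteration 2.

Iteration 1:
  p = (7 - (4)·-0.2000 - (-2)·-1.9000) / (7) = 0.5714
  q = (-9 - (-3)·2.0000 - (-2)·-1.9000) / (-7) = 0.9714
  r = (8 - (2)·2.0000 - (-3)·-0.2000) / (8) = 0.4250
Iteration 2:
  p = (7 - (4)·0.9714 - (-2)·0.4250) / (7) = 0.5663
  q = (-9 - (-3)·0.5714 - (-2)·0.4250) / (-7) = 0.9194
  r = (8 - (2)·0.5714 - (-3)·0.9714) / (8) = 1.2214

(0.5663, 0.9194, 1.2214)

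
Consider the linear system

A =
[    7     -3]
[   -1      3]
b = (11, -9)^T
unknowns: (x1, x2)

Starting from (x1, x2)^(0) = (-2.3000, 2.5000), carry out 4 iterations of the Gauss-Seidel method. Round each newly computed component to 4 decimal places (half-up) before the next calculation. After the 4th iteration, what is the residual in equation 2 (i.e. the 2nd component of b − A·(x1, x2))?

Iteration 1:
  x1 = (11 - (-3)·2.5000) / (7) = 2.6429
  x2 = (-9 - (-1)·2.6429) / (3) = -2.1190
Iteration 2:
  x1 = (11 - (-3)·-2.1190) / (7) = 0.6633
  x2 = (-9 - (-1)·0.6633) / (3) = -2.7789
Iteration 3:
  x1 = (11 - (-3)·-2.7789) / (7) = 0.3805
  x2 = (-9 - (-1)·0.3805) / (3) = -2.8732
Iteration 4:
  x1 = (11 - (-3)·-2.8732) / (7) = 0.3401
  x2 = (-9 - (-1)·0.3401) / (3) = -2.8866
Residual b − A·x = (-0.0405, -0.0001)

-0.0001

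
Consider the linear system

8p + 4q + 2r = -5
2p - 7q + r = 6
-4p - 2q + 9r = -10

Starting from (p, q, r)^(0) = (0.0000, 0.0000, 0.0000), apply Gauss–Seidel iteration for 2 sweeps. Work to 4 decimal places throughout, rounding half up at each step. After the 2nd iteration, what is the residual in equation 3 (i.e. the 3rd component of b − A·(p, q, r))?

-0.0002

Iteration 1:
  p = (-5 - (4)·0.0000 - (2)·0.0000) / (8) = -0.6250
  q = (6 - (2)·-0.6250 - (1)·0.0000) / (-7) = -1.0357
  r = (-10 - (-4)·-0.6250 - (-2)·-1.0357) / (9) = -1.6190
Iteration 2:
  p = (-5 - (4)·-1.0357 - (2)·-1.6190) / (8) = 0.2976
  q = (6 - (2)·0.2976 - (1)·-1.6190) / (-7) = -1.0034
  r = (-10 - (-4)·0.2976 - (-2)·-1.0034) / (9) = -1.2018
Residual b − A·x = (-0.9636, -0.4172, -0.0002)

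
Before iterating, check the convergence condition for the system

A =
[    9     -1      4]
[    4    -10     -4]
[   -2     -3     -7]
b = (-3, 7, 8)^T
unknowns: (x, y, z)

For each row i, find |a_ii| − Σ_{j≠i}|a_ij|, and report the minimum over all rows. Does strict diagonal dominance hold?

2

row 1: |9| − (1+4) = 4
row 2: |-10| − (4+4) = 2
row 3: |-7| − (2+3) = 2
minimum over rows = 2 → strictly diagonally dominant (convergence guaranteed)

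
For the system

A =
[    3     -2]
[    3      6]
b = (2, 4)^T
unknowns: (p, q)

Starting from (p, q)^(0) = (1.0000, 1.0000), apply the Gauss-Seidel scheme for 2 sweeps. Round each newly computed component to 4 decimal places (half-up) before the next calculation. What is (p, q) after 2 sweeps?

(0.6667, 0.3333)

Iteration 1:
  p = (2 - (-2)·1.0000) / (3) = 1.3333
  q = (4 - (3)·1.3333) / (6) = 0.0000
Iteration 2:
  p = (2 - (-2)·0.0000) / (3) = 0.6667
  q = (4 - (3)·0.6667) / (6) = 0.3333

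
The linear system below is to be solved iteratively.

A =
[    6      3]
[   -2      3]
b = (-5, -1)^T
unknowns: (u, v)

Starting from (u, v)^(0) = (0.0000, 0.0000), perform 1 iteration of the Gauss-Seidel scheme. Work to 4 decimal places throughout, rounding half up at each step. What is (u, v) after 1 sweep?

Iteration 1:
  u = (-5 - (3)·0.0000) / (6) = -0.8333
  v = (-1 - (-2)·-0.8333) / (3) = -0.8889

(-0.8333, -0.8889)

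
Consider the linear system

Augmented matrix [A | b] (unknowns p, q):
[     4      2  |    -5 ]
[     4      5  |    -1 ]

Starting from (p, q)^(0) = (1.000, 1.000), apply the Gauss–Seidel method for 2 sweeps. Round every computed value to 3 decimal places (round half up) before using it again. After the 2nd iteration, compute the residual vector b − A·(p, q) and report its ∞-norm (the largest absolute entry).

0.160

Iteration 1:
  p = (-5 - (2)·1.000) / (4) = -1.750
  q = (-1 - (4)·-1.750) / (5) = 1.200
Iteration 2:
  p = (-5 - (2)·1.200) / (4) = -1.850
  q = (-1 - (4)·-1.850) / (5) = 1.280
Residual b − A·x = (-0.160, 0.000); ∞-norm = 0.160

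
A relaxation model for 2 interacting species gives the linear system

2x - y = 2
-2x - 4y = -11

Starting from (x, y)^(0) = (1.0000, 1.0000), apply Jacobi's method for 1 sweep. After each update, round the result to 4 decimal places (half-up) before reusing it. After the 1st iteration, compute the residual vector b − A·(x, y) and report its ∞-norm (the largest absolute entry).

Iteration 1:
  x = (2 - (-1)·1.0000) / (2) = 1.5000
  y = (-11 - (-2)·1.0000) / (-4) = 2.2500
Residual b − A·x = (1.2500, 1.0000); ∞-norm = 1.2500

1.2500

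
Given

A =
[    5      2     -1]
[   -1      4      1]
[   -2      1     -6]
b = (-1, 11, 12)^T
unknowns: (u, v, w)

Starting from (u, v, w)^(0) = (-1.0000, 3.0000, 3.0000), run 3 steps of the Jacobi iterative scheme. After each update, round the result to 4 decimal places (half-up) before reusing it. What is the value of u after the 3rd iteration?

-1.6250

Iteration 1:
  u = (-1 - (2)·3.0000 - (-1)·3.0000) / (5) = -0.8000
  v = (11 - (-1)·-1.0000 - (1)·3.0000) / (4) = 1.7500
  w = (12 - (-2)·-1.0000 - (1)·3.0000) / (-6) = -1.1667
Iteration 2:
  u = (-1 - (2)·1.7500 - (-1)·-1.1667) / (5) = -1.1333
  v = (11 - (-1)·-0.8000 - (1)·-1.1667) / (4) = 2.8417
  w = (12 - (-2)·-0.8000 - (1)·1.7500) / (-6) = -1.4417
Iteration 3:
  u = (-1 - (2)·2.8417 - (-1)·-1.4417) / (5) = -1.6250
  v = (11 - (-1)·-1.1333 - (1)·-1.4417) / (4) = 2.8271
  w = (12 - (-2)·-1.1333 - (1)·2.8417) / (-6) = -1.1486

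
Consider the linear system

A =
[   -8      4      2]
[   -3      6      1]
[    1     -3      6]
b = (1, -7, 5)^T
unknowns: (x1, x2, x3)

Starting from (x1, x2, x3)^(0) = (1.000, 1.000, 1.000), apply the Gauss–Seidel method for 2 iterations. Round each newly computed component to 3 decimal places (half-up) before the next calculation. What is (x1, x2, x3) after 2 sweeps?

(-0.581, -1.494, 0.183)

Iteration 1:
  x1 = (1 - (4)·1.000 - (2)·1.000) / (-8) = 0.625
  x2 = (-7 - (-3)·0.625 - (1)·1.000) / (6) = -1.021
  x3 = (5 - (1)·0.625 - (-3)·-1.021) / (6) = 0.219
Iteration 2:
  x1 = (1 - (4)·-1.021 - (2)·0.219) / (-8) = -0.581
  x2 = (-7 - (-3)·-0.581 - (1)·0.219) / (6) = -1.494
  x3 = (5 - (1)·-0.581 - (-3)·-1.494) / (6) = 0.183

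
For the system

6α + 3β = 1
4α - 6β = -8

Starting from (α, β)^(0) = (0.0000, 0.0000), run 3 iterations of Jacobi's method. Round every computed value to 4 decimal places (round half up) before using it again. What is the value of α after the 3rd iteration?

Iteration 1:
  α = (1 - (3)·0.0000) / (6) = 0.1667
  β = (-8 - (4)·0.0000) / (-6) = 1.3333
Iteration 2:
  α = (1 - (3)·1.3333) / (6) = -0.5000
  β = (-8 - (4)·0.1667) / (-6) = 1.4445
Iteration 3:
  α = (1 - (3)·1.4445) / (6) = -0.5556
  β = (-8 - (4)·-0.5000) / (-6) = 1.0000

-0.5556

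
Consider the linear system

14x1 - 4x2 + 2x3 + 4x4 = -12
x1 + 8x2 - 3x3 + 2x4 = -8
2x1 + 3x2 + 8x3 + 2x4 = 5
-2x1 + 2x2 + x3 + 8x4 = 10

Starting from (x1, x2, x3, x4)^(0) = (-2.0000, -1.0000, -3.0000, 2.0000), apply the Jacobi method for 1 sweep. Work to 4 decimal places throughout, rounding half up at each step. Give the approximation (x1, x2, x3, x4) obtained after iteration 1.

Iteration 1:
  x1 = (-12 - (-4)·-1.0000 - (2)·-3.0000 - (4)·2.0000) / (14) = -1.2857
  x2 = (-8 - (1)·-2.0000 - (-3)·-3.0000 - (2)·2.0000) / (8) = -2.3750
  x3 = (5 - (2)·-2.0000 - (3)·-1.0000 - (2)·2.0000) / (8) = 1.0000
  x4 = (10 - (-2)·-2.0000 - (2)·-1.0000 - (1)·-3.0000) / (8) = 1.3750

(-1.2857, -2.3750, 1.0000, 1.3750)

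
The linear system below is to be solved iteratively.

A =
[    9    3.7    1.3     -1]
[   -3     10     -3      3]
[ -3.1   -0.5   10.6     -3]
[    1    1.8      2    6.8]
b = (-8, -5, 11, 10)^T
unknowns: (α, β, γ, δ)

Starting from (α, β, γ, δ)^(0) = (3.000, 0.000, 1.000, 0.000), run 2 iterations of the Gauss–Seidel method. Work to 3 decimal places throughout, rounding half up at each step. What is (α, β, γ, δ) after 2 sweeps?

Iteration 1:
  α = (-8 - (3.7)·0.000 - (1.3)·1.000 - (-1)·0.000) / (9) = -1.033
  β = (-5 - (-3)·-1.033 - (-3)·1.000 - (3)·0.000) / (10) = -0.510
  γ = (11 - (-3.1)·-1.033 - (-0.5)·-0.510 - (-3)·0.000) / (10.6) = 0.712
  δ = (10 - (1)·-1.033 - (1.8)·-0.510 - (2)·0.712) / (6.8) = 1.548
Iteration 2:
  α = (-8 - (3.7)·-0.510 - (1.3)·0.712 - (-1)·1.548) / (9) = -0.610
  β = (-5 - (-3)·-0.610 - (-3)·0.712 - (3)·1.548) / (10) = -0.934
  γ = (11 - (-3.1)·-0.610 - (-0.5)·-0.934 - (-3)·1.548) / (10.6) = 1.253
  δ = (10 - (1)·-0.610 - (1.8)·-0.934 - (2)·1.253) / (6.8) = 1.439

(-0.610, -0.934, 1.253, 1.439)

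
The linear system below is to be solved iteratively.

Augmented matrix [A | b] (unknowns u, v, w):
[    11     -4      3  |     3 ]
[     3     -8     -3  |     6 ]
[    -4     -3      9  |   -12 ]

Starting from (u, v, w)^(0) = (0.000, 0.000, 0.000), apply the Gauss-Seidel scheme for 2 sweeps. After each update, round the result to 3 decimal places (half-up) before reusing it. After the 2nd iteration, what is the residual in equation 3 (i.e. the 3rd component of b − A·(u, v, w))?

Iteration 1:
  u = (3 - (-4)·0.000 - (3)·0.000) / (11) = 0.273
  v = (6 - (3)·0.273 - (-3)·0.000) / (-8) = -0.648
  w = (-12 - (-4)·0.273 - (-3)·-0.648) / (9) = -1.428
Iteration 2:
  u = (3 - (-4)·-0.648 - (3)·-1.428) / (11) = 0.427
  v = (6 - (3)·0.427 - (-3)·-1.428) / (-8) = -0.054
  w = (-12 - (-4)·0.427 - (-3)·-0.054) / (9) = -1.162
Residual b − A·x = (1.573, 0.801, 0.004)

0.004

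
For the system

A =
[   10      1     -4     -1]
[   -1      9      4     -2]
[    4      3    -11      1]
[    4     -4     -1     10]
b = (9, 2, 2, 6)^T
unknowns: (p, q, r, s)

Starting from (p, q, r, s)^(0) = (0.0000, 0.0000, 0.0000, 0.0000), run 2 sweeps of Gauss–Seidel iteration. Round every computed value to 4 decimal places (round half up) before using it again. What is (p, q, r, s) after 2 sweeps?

Iteration 1:
  p = (9 - (1)·0.0000 - (-4)·0.0000 - (-1)·0.0000) / (10) = 0.9000
  q = (2 - (-1)·0.9000 - (4)·0.0000 - (-2)·0.0000) / (9) = 0.3222
  r = (2 - (4)·0.9000 - (3)·0.3222 - (1)·0.0000) / (-11) = 0.2333
  s = (6 - (4)·0.9000 - (-4)·0.3222 - (-1)·0.2333) / (10) = 0.3922
Iteration 2:
  p = (9 - (1)·0.3222 - (-4)·0.2333 - (-1)·0.3922) / (10) = 1.0003
  q = (2 - (-1)·1.0003 - (4)·0.2333 - (-2)·0.3922) / (9) = 0.3168
  r = (2 - (4)·1.0003 - (3)·0.3168 - (1)·0.3922) / (-11) = 0.3040
  s = (6 - (4)·1.0003 - (-4)·0.3168 - (-1)·0.3040) / (10) = 0.3570

(1.0003, 0.3168, 0.3040, 0.3570)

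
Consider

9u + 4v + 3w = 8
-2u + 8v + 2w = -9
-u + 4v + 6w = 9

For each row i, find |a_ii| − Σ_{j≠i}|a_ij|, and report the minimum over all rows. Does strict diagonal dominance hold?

row 1: |9| − (4+3) = 2
row 2: |8| − (2+2) = 4
row 3: |6| − (1+4) = 1
minimum over rows = 1 → strictly diagonally dominant (convergence guaranteed)

1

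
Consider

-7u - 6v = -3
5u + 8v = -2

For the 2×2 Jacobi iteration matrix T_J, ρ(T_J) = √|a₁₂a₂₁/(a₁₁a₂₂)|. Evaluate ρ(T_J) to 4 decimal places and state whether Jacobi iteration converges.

a₁₂a₂₁/(a₁₁a₂₂) = (-6)·(5) / ((-7)·(8)) = 0.535714
ρ = √|0.535714| = √0.535714 = 0.7319
ρ < 1, so Jacobi converges

0.7319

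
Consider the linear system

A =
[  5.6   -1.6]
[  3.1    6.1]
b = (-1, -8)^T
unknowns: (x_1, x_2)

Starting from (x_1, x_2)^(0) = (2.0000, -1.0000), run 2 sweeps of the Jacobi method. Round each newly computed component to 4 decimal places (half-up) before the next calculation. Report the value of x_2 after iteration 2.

-1.0755

Iteration 1:
  x_1 = (-1 - (-1.6)·-1.0000) / (5.6) = -0.4643
  x_2 = (-8 - (3.1)·2.0000) / (6.1) = -2.3279
Iteration 2:
  x_1 = (-1 - (-1.6)·-2.3279) / (5.6) = -0.8437
  x_2 = (-8 - (3.1)·-0.4643) / (6.1) = -1.0755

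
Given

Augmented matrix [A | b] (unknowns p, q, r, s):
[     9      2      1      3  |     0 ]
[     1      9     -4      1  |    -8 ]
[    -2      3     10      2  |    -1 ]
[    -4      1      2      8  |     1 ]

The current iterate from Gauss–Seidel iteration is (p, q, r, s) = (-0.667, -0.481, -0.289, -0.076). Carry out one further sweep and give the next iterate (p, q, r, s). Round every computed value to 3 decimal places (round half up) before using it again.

One sweep:
  p = (0 - (2)·-0.481 - (1)·-0.289 - (3)·-0.076) / (9) = 0.164
  q = (-8 - (1)·0.164 - (-4)·-0.289 - (1)·-0.076) / (9) = -1.027
  r = (-1 - (-2)·0.164 - (3)·-1.027 - (2)·-0.076) / (10) = 0.256
  s = (1 - (-4)·0.164 - (1)·-1.027 - (2)·0.256) / (8) = 0.271

(0.164, -1.027, 0.256, 0.271)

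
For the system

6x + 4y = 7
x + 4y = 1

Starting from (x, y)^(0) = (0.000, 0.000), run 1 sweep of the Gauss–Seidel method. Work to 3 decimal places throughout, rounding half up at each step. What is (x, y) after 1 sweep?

(1.167, -0.042)

Iteration 1:
  x = (7 - (4)·0.000) / (6) = 1.167
  y = (1 - (1)·1.167) / (4) = -0.042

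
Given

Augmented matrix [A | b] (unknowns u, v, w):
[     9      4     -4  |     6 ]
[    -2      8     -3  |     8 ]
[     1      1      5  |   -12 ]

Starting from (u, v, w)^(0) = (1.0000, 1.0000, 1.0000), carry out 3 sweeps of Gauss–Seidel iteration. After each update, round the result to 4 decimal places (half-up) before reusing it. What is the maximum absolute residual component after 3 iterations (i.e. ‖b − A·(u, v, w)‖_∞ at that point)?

3.7982

Iteration 1:
  u = (6 - (4)·1.0000 - (-4)·1.0000) / (9) = 0.6667
  v = (8 - (-2)·0.6667 - (-3)·1.0000) / (8) = 1.5417
  w = (-12 - (1)·0.6667 - (1)·1.5417) / (5) = -2.8417
Iteration 2:
  u = (6 - (4)·1.5417 - (-4)·-2.8417) / (9) = -1.2815
  v = (8 - (-2)·-1.2815 - (-3)·-2.8417) / (8) = -0.3860
  w = (-12 - (1)·-1.2815 - (1)·-0.3860) / (5) = -2.0665
Iteration 3:
  u = (6 - (4)·-0.3860 - (-4)·-2.0665) / (9) = -0.0802
  v = (8 - (-2)·-0.0802 - (-3)·-2.0665) / (8) = 0.2050
  w = (-12 - (1)·-0.0802 - (1)·0.2050) / (5) = -2.4250
Residual b − A·x = (-3.7982, -1.0754, 0.0002); ∞-norm = 3.7982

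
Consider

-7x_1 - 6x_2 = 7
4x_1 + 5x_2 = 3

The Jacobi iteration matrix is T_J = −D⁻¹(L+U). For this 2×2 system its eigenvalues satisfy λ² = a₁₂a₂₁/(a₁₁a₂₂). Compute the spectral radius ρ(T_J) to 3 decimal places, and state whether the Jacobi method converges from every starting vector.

a₁₂a₂₁/(a₁₁a₂₂) = (-6)·(4) / ((-7)·(5)) = 0.685714
ρ = √|0.685714| = √0.685714 = 0.828
ρ < 1, so Jacobi converges

0.828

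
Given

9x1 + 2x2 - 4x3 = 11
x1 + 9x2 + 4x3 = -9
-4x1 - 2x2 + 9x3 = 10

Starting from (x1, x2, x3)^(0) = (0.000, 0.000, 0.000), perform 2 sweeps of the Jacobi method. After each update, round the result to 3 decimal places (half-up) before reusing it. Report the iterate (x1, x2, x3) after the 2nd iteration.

Iteration 1:
  x1 = (11 - (2)·0.000 - (-4)·0.000) / (9) = 1.222
  x2 = (-9 - (1)·0.000 - (4)·0.000) / (9) = -1.000
  x3 = (10 - (-4)·0.000 - (-2)·0.000) / (9) = 1.111
Iteration 2:
  x1 = (11 - (2)·-1.000 - (-4)·1.111) / (9) = 1.938
  x2 = (-9 - (1)·1.222 - (4)·1.111) / (9) = -1.630
  x3 = (10 - (-4)·1.222 - (-2)·-1.000) / (9) = 1.432

(1.938, -1.630, 1.432)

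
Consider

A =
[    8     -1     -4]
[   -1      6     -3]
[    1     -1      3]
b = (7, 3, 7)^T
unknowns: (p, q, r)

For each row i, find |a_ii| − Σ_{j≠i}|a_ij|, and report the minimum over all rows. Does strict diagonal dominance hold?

row 1: |8| − (1+4) = 3
row 2: |6| − (1+3) = 2
row 3: |3| − (1+1) = 1
minimum over rows = 1 → strictly diagonally dominant (convergence guaranteed)

1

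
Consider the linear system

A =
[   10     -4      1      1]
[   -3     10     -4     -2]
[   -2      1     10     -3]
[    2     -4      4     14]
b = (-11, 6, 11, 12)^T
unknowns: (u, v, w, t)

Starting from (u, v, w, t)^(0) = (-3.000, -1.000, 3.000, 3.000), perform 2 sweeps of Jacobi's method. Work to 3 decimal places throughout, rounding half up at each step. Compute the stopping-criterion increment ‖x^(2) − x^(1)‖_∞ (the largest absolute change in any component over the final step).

Iteration 1:
  u = (-11 - (-4)·-1.000 - (1)·3.000 - (1)·3.000) / (10) = -2.100
  v = (6 - (-3)·-3.000 - (-4)·3.000 - (-2)·3.000) / (10) = 1.500
  w = (11 - (-2)·-3.000 - (1)·-1.000 - (-3)·3.000) / (10) = 1.500
  t = (12 - (2)·-3.000 - (-4)·-1.000 - (4)·3.000) / (14) = 0.143
Iteration 2:
  u = (-11 - (-4)·1.500 - (1)·1.500 - (1)·0.143) / (10) = -0.664
  v = (6 - (-3)·-2.100 - (-4)·1.500 - (-2)·0.143) / (10) = 0.599
  w = (11 - (-2)·-2.100 - (1)·1.500 - (-3)·0.143) / (10) = 0.573
  t = (12 - (2)·-2.100 - (-4)·1.500 - (4)·1.500) / (14) = 1.157
Change: (1.436, -0.901, -0.927, 1.014) → max |·| = 1.436

1.436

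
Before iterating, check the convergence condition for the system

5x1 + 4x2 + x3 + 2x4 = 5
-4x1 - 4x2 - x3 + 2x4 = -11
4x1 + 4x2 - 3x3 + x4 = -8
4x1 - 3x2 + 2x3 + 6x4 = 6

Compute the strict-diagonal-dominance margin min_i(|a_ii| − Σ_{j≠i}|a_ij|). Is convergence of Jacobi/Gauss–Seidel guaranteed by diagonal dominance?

row 1: |5| − (4+1+2) = -2
row 2: |-4| − (4+1+2) = -3
row 3: |-3| − (4+4+1) = -6
row 4: |6| − (4+3+2) = -3
minimum over rows = -6 → not strictly diagonally dominant

-6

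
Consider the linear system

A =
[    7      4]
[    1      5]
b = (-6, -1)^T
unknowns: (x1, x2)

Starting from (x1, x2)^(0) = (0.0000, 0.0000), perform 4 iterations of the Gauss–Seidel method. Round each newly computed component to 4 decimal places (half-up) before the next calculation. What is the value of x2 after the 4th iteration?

-0.0323

Iteration 1:
  x1 = (-6 - (4)·0.0000) / (7) = -0.8571
  x2 = (-1 - (1)·-0.8571) / (5) = -0.0286
Iteration 2:
  x1 = (-6 - (4)·-0.0286) / (7) = -0.8408
  x2 = (-1 - (1)·-0.8408) / (5) = -0.0318
Iteration 3:
  x1 = (-6 - (4)·-0.0318) / (7) = -0.8390
  x2 = (-1 - (1)·-0.8390) / (5) = -0.0322
Iteration 4:
  x1 = (-6 - (4)·-0.0322) / (7) = -0.8387
  x2 = (-1 - (1)·-0.8387) / (5) = -0.0323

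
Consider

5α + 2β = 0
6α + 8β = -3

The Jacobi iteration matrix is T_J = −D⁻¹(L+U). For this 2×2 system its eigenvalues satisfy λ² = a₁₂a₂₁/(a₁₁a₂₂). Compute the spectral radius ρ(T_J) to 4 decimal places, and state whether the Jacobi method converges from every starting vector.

a₁₂a₂₁/(a₁₁a₂₂) = (2)·(6) / ((5)·(8)) = 0.300000
ρ = √|0.300000| = √0.300000 = 0.5477
ρ < 1, so Jacobi converges

0.5477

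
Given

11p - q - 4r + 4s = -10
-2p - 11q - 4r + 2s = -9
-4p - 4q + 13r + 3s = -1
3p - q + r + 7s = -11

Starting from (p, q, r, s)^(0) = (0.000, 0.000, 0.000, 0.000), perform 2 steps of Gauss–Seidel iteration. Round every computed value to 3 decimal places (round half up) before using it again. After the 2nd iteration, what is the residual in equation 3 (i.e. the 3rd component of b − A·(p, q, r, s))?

0.808

Iteration 1:
  p = (-10 - (-1)·0.000 - (-4)·0.000 - (4)·0.000) / (11) = -0.909
  q = (-9 - (-2)·-0.909 - (-4)·0.000 - (2)·0.000) / (-11) = 0.983
  r = (-1 - (-4)·-0.909 - (-4)·0.983 - (3)·0.000) / (13) = -0.054
  s = (-11 - (3)·-0.909 - (-1)·0.983 - (1)·-0.054) / (7) = -1.034
Iteration 2:
  p = (-10 - (-1)·0.983 - (-4)·-0.054 - (4)·-1.034) / (11) = -0.463
  q = (-9 - (-2)·-0.463 - (-4)·-0.054 - (2)·-1.034) / (-11) = 0.734
  r = (-1 - (-4)·-0.463 - (-4)·0.734 - (3)·-1.034) / (13) = 0.245
  s = (-11 - (3)·-0.463 - (-1)·0.734 - (1)·0.245) / (7) = -1.303
Residual b − A·x = (2.019, 1.734, 0.808, -0.001)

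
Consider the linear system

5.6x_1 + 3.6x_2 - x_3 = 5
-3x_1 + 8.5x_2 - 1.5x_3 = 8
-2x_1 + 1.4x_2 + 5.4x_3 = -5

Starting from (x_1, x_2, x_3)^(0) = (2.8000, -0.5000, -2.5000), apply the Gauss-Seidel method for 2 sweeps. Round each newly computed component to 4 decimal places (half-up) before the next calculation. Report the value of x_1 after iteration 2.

0.2470

Iteration 1:
  x_1 = (5 - (3.6)·-0.5000 - (-1)·-2.5000) / (5.6) = 0.7679
  x_2 = (8 - (-3)·0.7679 - (-1.5)·-2.5000) / (8.5) = 0.7710
  x_3 = (-5 - (-2)·0.7679 - (1.4)·0.7710) / (5.4) = -0.8414
Iteration 2:
  x_1 = (5 - (3.6)·0.7710 - (-1)·-0.8414) / (5.6) = 0.2470
  x_2 = (8 - (-3)·0.2470 - (-1.5)·-0.8414) / (8.5) = 0.8799
  x_3 = (-5 - (-2)·0.2470 - (1.4)·0.8799) / (5.4) = -1.0626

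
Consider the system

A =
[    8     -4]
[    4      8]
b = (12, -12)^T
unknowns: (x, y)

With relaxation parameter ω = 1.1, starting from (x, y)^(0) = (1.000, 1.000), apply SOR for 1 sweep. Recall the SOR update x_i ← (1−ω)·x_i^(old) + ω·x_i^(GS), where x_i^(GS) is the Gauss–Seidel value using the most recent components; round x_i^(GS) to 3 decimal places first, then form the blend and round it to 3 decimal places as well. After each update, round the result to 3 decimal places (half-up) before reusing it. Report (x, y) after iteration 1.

Iteration 1:
  x: GS value = (12 - (-4)·1.000) / (8) = 2.000;  x ← (1−ω)·1.000 + ω·2.000 = 2.100
  y: GS value = (-12 - (4)·2.100) / (8) = -2.550;  y ← (1−ω)·1.000 + ω·-2.550 = -2.905

(2.100, -2.905)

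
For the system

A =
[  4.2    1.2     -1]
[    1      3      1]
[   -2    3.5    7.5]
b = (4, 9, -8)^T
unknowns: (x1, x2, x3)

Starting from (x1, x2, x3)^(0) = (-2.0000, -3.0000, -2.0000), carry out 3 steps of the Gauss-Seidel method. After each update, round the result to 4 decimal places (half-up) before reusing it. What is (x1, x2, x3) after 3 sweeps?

Iteration 1:
  x1 = (4 - (1.2)·-3.0000 - (-1)·-2.0000) / (4.2) = 1.3333
  x2 = (9 - (1)·1.3333 - (1)·-2.0000) / (3) = 3.2222
  x3 = (-8 - (-2)·1.3333 - (3.5)·3.2222) / (7.5) = -2.2148
Iteration 2:
  x1 = (4 - (1.2)·3.2222 - (-1)·-2.2148) / (4.2) = -0.4956
  x2 = (9 - (1)·-0.4956 - (1)·-2.2148) / (3) = 3.9035
  x3 = (-8 - (-2)·-0.4956 - (3.5)·3.9035) / (7.5) = -3.0205
Iteration 3:
  x1 = (4 - (1.2)·3.9035 - (-1)·-3.0205) / (4.2) = -0.8821
  x2 = (9 - (1)·-0.8821 - (1)·-3.0205) / (3) = 4.3009
  x3 = (-8 - (-2)·-0.8821 - (3.5)·4.3009) / (7.5) = -3.3090

(-0.8821, 4.3009, -3.3090)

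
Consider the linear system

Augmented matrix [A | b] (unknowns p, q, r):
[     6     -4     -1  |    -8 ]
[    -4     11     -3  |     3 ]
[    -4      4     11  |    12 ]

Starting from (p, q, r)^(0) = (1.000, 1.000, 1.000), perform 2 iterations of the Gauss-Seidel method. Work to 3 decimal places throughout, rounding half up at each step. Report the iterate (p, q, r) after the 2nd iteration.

Iteration 1:
  p = (-8 - (-4)·1.000 - (-1)·1.000) / (6) = -0.500
  q = (3 - (-4)·-0.500 - (-3)·1.000) / (11) = 0.364
  r = (12 - (-4)·-0.500 - (4)·0.364) / (11) = 0.777
Iteration 2:
  p = (-8 - (-4)·0.364 - (-1)·0.777) / (6) = -0.961
  q = (3 - (-4)·-0.961 - (-3)·0.777) / (11) = 0.135
  r = (12 - (-4)·-0.961 - (4)·0.135) / (11) = 0.692

(-0.961, 0.135, 0.692)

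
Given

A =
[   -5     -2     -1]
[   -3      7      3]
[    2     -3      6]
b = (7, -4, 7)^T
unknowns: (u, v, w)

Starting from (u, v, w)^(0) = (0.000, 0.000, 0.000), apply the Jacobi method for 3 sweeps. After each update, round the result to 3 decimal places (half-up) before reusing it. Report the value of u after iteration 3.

Iteration 1:
  u = (7 - (-2)·0.000 - (-1)·0.000) / (-5) = -1.400
  v = (-4 - (-3)·0.000 - (3)·0.000) / (7) = -0.571
  w = (7 - (2)·0.000 - (-3)·0.000) / (6) = 1.167
Iteration 2:
  u = (7 - (-2)·-0.571 - (-1)·1.167) / (-5) = -1.405
  v = (-4 - (-3)·-1.400 - (3)·1.167) / (7) = -1.672
  w = (7 - (2)·-1.400 - (-3)·-0.571) / (6) = 1.348
Iteration 3:
  u = (7 - (-2)·-1.672 - (-1)·1.348) / (-5) = -1.001
  v = (-4 - (-3)·-1.405 - (3)·1.348) / (7) = -1.751
  w = (7 - (2)·-1.405 - (-3)·-1.672) / (6) = 0.799

-1.001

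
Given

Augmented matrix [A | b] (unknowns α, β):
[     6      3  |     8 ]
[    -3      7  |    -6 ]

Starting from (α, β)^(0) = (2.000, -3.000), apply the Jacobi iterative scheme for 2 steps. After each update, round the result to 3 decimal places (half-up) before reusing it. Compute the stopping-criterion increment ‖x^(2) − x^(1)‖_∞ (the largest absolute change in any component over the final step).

Iteration 1:
  α = (8 - (3)·-3.000) / (6) = 2.833
  β = (-6 - (-3)·2.000) / (7) = 0.000
Iteration 2:
  α = (8 - (3)·0.000) / (6) = 1.333
  β = (-6 - (-3)·2.833) / (7) = 0.357
Change: (-1.500, 0.357) → max |·| = 1.500

1.500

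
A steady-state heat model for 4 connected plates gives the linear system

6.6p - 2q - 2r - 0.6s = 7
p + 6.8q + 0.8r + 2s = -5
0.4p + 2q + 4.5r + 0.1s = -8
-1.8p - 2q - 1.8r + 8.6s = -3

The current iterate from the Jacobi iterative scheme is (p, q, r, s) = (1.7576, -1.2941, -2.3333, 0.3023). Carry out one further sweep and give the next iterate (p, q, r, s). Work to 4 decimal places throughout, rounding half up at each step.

One sweep:
  p = (7 - (-2)·-1.2941 - (-2)·-2.3333 - (-0.6)·0.3023) / (6.6) = -0.0111
  q = (-5 - (1)·1.7576 - (0.8)·-2.3333 - (2)·0.3023) / (6.8) = -0.8082
  r = (-8 - (0.4)·1.7576 - (2)·-1.2941 - (0.1)·0.3023) / (4.5) = -1.3656
  s = (-3 - (-1.8)·1.7576 - (-2)·-1.2941 - (-1.8)·-2.3333) / (8.6) = -0.7703

(-0.0111, -0.8082, -1.3656, -0.7703)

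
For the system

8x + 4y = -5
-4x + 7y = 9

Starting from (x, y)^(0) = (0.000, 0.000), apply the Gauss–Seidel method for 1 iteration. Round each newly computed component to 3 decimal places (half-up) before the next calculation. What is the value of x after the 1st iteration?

Iteration 1:
  x = (-5 - (4)·0.000) / (8) = -0.625
  y = (9 - (-4)·-0.625) / (7) = 0.929

-0.625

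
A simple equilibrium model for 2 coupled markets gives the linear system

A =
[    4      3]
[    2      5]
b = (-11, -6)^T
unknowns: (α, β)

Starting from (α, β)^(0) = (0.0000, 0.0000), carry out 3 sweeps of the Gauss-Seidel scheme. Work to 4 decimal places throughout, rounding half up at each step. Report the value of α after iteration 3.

-2.6525

Iteration 1:
  α = (-11 - (3)·0.0000) / (4) = -2.7500
  β = (-6 - (2)·-2.7500) / (5) = -0.1000
Iteration 2:
  α = (-11 - (3)·-0.1000) / (4) = -2.6750
  β = (-6 - (2)·-2.6750) / (5) = -0.1300
Iteration 3:
  α = (-11 - (3)·-0.1300) / (4) = -2.6525
  β = (-6 - (2)·-2.6525) / (5) = -0.1390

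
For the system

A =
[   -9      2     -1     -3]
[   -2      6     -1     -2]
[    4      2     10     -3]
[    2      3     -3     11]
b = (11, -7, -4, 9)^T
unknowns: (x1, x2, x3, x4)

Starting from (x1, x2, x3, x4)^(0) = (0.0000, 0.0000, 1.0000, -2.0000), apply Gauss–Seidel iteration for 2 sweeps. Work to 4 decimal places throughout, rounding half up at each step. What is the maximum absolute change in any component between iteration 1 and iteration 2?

Iteration 1:
  x1 = (11 - (2)·0.0000 - (-1)·1.0000 - (-3)·-2.0000) / (-9) = -0.6667
  x2 = (-7 - (-2)·-0.6667 - (-1)·1.0000 - (-2)·-2.0000) / (6) = -1.8889
  x3 = (-4 - (4)·-0.6667 - (2)·-1.8889 - (-3)·-2.0000) / (10) = -0.3555
  x4 = (9 - (2)·-0.6667 - (3)·-1.8889 - (-3)·-0.3555) / (11) = 1.3576
Iteration 2:
  x1 = (11 - (2)·-1.8889 - (-1)·-0.3555 - (-3)·1.3576) / (-9) = -2.0550
  x2 = (-7 - (-2)·-2.0550 - (-1)·-0.3555 - (-2)·1.3576) / (6) = -1.4584
  x3 = (-4 - (4)·-2.0550 - (2)·-1.4584 - (-3)·1.3576) / (10) = 1.1210
  x4 = (9 - (2)·-2.0550 - (3)·-1.4584 - (-3)·1.1210) / (11) = 1.8953
Change: (-1.3883, 0.4305, 1.4765, 0.5377) → max |·| = 1.4765

1.4765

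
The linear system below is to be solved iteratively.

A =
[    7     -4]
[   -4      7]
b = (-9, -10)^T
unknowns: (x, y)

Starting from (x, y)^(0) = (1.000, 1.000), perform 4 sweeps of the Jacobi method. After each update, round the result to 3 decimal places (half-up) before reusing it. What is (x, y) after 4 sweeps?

(-2.682, -2.763)

Iteration 1:
  x = (-9 - (-4)·1.000) / (7) = -0.714
  y = (-10 - (-4)·1.000) / (7) = -0.857
Iteration 2:
  x = (-9 - (-4)·-0.857) / (7) = -1.775
  y = (-10 - (-4)·-0.714) / (7) = -1.837
Iteration 3:
  x = (-9 - (-4)·-1.837) / (7) = -2.335
  y = (-10 - (-4)·-1.775) / (7) = -2.443
Iteration 4:
  x = (-9 - (-4)·-2.443) / (7) = -2.682
  y = (-10 - (-4)·-2.335) / (7) = -2.763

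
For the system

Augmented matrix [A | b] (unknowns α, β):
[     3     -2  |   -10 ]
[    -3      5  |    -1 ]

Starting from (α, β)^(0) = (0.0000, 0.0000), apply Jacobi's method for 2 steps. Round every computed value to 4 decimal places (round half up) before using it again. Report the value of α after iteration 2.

-3.4667

Iteration 1:
  α = (-10 - (-2)·0.0000) / (3) = -3.3333
  β = (-1 - (-3)·0.0000) / (5) = -0.2000
Iteration 2:
  α = (-10 - (-2)·-0.2000) / (3) = -3.4667
  β = (-1 - (-3)·-3.3333) / (5) = -2.2000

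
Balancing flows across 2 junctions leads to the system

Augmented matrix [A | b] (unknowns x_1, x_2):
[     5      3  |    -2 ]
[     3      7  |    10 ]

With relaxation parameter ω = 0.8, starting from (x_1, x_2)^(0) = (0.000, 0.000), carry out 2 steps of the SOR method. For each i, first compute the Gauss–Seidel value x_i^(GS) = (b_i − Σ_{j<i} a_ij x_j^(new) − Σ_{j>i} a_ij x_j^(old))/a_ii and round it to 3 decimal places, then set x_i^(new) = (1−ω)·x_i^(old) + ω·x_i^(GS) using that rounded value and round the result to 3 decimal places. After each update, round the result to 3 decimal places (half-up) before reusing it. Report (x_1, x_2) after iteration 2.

Iteration 1:
  x_1: GS value = (-2 - (3)·0.000) / (5) = -0.400;  x_1 ← (1−ω)·0.000 + ω·-0.400 = -0.320
  x_2: GS value = (10 - (3)·-0.320) / (7) = 1.566;  x_2 ← (1−ω)·0.000 + ω·1.566 = 1.253
Iteration 2:
  x_1: GS value = (-2 - (3)·1.253) / (5) = -1.152;  x_1 ← (1−ω)·-0.320 + ω·-1.152 = -0.986
  x_2: GS value = (10 - (3)·-0.986) / (7) = 1.851;  x_2 ← (1−ω)·1.253 + ω·1.851 = 1.731

(-0.986, 1.731)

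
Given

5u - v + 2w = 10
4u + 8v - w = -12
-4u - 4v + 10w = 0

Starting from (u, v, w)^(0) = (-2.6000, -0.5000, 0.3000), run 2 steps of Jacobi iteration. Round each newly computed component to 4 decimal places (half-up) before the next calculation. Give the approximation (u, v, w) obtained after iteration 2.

Iteration 1:
  u = (10 - (-1)·-0.5000 - (2)·0.3000) / (5) = 1.7800
  v = (-12 - (4)·-2.6000 - (-1)·0.3000) / (8) = -0.1625
  w = (0 - (-4)·-2.6000 - (-4)·-0.5000) / (10) = -1.2400
Iteration 2:
  u = (10 - (-1)·-0.1625 - (2)·-1.2400) / (5) = 2.4635
  v = (-12 - (4)·1.7800 - (-1)·-1.2400) / (8) = -2.5450
  w = (0 - (-4)·1.7800 - (-4)·-0.1625) / (10) = 0.6470

(2.4635, -2.5450, 0.6470)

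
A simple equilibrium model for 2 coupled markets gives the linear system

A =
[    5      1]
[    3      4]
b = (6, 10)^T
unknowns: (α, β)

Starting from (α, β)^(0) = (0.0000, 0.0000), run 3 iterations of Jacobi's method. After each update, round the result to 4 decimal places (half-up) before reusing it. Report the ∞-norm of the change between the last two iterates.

Iteration 1:
  α = (6 - (1)·0.0000) / (5) = 1.2000
  β = (10 - (3)·0.0000) / (4) = 2.5000
Iteration 2:
  α = (6 - (1)·2.5000) / (5) = 0.7000
  β = (10 - (3)·1.2000) / (4) = 1.6000
Iteration 3:
  α = (6 - (1)·1.6000) / (5) = 0.8800
  β = (10 - (3)·0.7000) / (4) = 1.9750
Change: (0.1800, 0.3750) → max |·| = 0.3750

0.3750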